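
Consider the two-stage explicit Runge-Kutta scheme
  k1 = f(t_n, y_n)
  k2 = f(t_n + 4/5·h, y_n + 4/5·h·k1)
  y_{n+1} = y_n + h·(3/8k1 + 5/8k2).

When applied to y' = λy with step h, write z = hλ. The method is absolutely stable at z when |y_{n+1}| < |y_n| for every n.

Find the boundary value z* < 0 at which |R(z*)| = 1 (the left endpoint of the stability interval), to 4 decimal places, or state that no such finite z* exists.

On y'=λy, z=hλ:
  k1=λy_n ⇒ h·k1=z·y_n;  k2=λ(1+4/5z)y_n ⇒ h·k2=z(1+4/5z)y_n
  y_{n+1}/y_n = 1 + 3/8z + 5/8z(1+4/5z) = 1 + z + 1/2z²
  R(z) = 1 + z + 1/2z².

Find x<0 with |R(x)|<1.
x=-1.28: |R|=0.5392
R=1: x+1/2x²=0 ⇒ x=−2=-2.0000; min R=1−1/(4·1/2)=0.5000>−1
Confirm numerically:
  x=-1.975: |R|=0.97531 <1
  x=-1.560: |R|=0.65680 <1
  x=-1.414: |R|=0.58570 <1
  x=-2.495: |R|=1.61751 >1
  x=-2.213: |R|=1.23568 >1
  x=-2.124: |R|=1.13169 >1
Interval (-2.0000, 0).

left endpoint -2.0000.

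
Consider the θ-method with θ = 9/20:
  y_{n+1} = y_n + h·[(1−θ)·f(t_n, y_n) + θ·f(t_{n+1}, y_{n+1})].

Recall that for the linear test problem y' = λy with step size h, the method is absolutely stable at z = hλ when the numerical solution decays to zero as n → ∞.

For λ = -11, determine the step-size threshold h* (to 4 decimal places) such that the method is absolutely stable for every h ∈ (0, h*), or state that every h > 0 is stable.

(-20.0000,0); λ=-11 ⇒ h* = (20)/11 = 1.8182.

With y'=λy (z=hλ):
  y_{n+1} = y_n + z·[11/20·y_n + 9/20·y_{n+1}] ⇒ (1 − 9/20z)y_{n+1} = (1 + 11/20z)y_n
  ⇒ R(z) = (1 + 11/20z)/(1 − 9/20z).

Boundary: |R(x)|=1, x<0.
x=-1.46: |R|=0.1189
R=−1: 1+11/20x = −1+9/20x ⇒ -1/10x=2 ⇒ x=2/(-1/10)=-20.0000
Confirm numerically:
  x=-16.930: |R|=0.96438 <1
  x=-15.013: |R|=0.93570 <1
  x=-12.320: |R|=0.88264 <1
  x=-10.820: |R|=0.84358 <1
  x=-20.537: |R|=1.00524 >1
  x=-20.142: |R|=1.00141 >1
  x=-20.040: |R|=1.00040 >1
So |R|<1 on (-20.0000, 0).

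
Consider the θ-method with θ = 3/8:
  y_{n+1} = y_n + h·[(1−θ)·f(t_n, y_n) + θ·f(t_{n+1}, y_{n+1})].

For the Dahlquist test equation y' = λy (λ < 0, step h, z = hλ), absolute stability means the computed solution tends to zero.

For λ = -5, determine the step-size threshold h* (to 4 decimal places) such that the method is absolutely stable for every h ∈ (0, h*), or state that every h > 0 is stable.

With y'=λy (z=hλ):
  y_{n+1} = y_n + z·[5/8·y_n + 3/8·y_{n+1}] ⇒ (1 − 3/8z)y_{n+1} = (1 + 5/8z)y_n
  so R(z) = (1 + 5/8z)/(1 − 3/8z).

Need |R(x)|<1, x<0.
x=-0.72: |R|=0.4331
R=−1: 1+5/8x = −1+3/8x ⇒ -1/4x=2 ⇒ x=2/(-1/4)=-8.0000
Confirm numerically:
  x=-7.618: |R|=0.97524 <1
  x=-5.477: |R|=0.79346 <1
  x=-4.975: |R|=0.73610 <1
  x=-4.655: |R|=0.69542 <1
  x=-8.521: |R|=1.03105 >1
  x=-8.341: |R|=1.02065 >1
  x=-8.198: |R|=1.01215 >1
Stable set (-8.0000, 0).

(-8.0000,0); λ=-5 ⇒ h* = (8)/5 = 1.6000.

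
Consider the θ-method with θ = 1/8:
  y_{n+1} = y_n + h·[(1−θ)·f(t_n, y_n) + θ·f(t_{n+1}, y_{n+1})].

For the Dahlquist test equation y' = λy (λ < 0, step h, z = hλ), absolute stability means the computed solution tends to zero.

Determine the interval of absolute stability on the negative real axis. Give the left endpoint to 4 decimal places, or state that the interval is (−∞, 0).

z∈(-2.6667,0).

With y'=λy (z=hλ):
  y_{n+1} = y_n + z·[7/8·y_n + 1/8·y_{n+1}] ⇒ (1 − 1/8z)y_{n+1} = (1 + 7/8z)y_n
  R(z) = (1 + 7/8z)/(1 − 1/8z).

Need |R(x)|<1, x<0.
x=-0.35: |R|=0.6647
R=−1: 1+7/8x = −1+1/8x ⇒ -3/4x=2 ⇒ x=2/(-3/4)=-2.6667
Confirm numerically:
  x=-2.009: |R|=0.60575 <1
  x=-1.797: |R|=0.46739 <1
  x=-1.775: |R|=0.45269 <1
  x=-1.213: |R|=0.05329 <1
  x=-3.189: |R|=1.28010 >1
  x=-2.961: |R|=1.16112 >1
  x=-2.713: |R|=1.02595 >1
Stable set (-2.6667, 0).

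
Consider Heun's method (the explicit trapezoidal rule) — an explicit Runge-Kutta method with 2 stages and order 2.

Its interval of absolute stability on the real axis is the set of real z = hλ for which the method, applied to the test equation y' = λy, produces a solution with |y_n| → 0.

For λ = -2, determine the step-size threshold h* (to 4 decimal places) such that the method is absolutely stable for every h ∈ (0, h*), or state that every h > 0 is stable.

(-2.0000,0); λ=-2 ⇒ h* = 1.0000.

With y'=λy (z=hλ):
  order 2, 2-stage ⇒ R(z)=1+z+z^2/2
  (e.g. R(-1.67)=0.72445, |R|=0.72445)

Find x<0 with |R(x)|<1.
x=-1.67: |R|=0.7244
|R(-2.3)|=1.3450 |R(-1.55)|=0.6513 |R(-1.46)|=0.6058
Bisect:
  x_lo=-2.5583 |R|=1.7141  x_hi=-0.1095 |R|=0.8965
  mid=-1.33389 |R|=0.55574 →hi
  mid=-1.94608 |R|=0.94754 →hi
  mid=-2.25218 |R|=1.28398 →lo
  mid=-2.09913 |R|=1.10405 →lo
  mid=-2.02261 |R|=1.02286 →lo
  mid=-1.98435 |R|=0.98447 →hi
  mid=-2.00348 |R|=1.00348 →lo
  mid=-1.99391 |R|=0.99393 →hi
  mid=-1.99869 |R|=0.99870 →hi
  ...
  [-2.00004,-1.99989] ⇒ x*=-2.0000
Interval (-2.0000, 0).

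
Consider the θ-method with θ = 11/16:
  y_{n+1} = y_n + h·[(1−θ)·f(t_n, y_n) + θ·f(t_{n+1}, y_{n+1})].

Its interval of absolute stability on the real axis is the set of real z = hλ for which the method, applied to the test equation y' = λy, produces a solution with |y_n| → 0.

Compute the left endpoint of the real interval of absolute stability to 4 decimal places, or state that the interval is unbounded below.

unbounded; (−∞, 0).

Set f=λy, z=hλ:
  y_{n+1} = y_n + z·[5/16·y_n + 11/16·y_{n+1}] ⇒ (1 − 11/16z)y_{n+1} = (1 + 5/16z)y_n
  Hence R(z) = (1 + 5/16z)/(1 − 11/16z).

Solve |R(x)|<1 on ℝ⁻.
x=-0.32: |R|=0.7377
x=-2: |R|=0.1579
x=-10: |R|=0.2698
x=-100: |R|=0.4337
θ=11/16≥1/2 ⇒ |1+5/16x|<|1−11/16x| ∀x<0 ⇒ interval (−∞,0).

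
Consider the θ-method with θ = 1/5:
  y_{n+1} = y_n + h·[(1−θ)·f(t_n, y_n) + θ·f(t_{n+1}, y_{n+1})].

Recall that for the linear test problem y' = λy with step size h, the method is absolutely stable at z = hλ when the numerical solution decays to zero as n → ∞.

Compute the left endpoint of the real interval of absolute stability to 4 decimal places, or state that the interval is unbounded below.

With y'=λy (z=hλ):
  y_{n+1} = y_n + z·[4/5·y_n + 1/5·y_{n+1}] ⇒ (1 − 1/5z)y_{n+1} = (1 + 4/5z)y_n
  so R(z) = (1 + 4/5z)/(1 − 1/5z).

Find x<0 with |R(x)|<1.
x=-0.44: |R|=0.5956
R=−1: 1+4/5x = −1+1/5x ⇒ -3/5x=2 ⇒ x=2/(-3/5)=-3.3333
Confirm numerically:
  x=-2.485: |R|=0.65999 <1
  x=-2.202: |R|=0.52874 <1
  x=-1.564: |R|=0.19135 <1
  x=-3.610: |R|=1.09640 >1
  x=-3.444: |R|=1.03932 >1
  x=-3.418: |R|=1.03017 >1
Interval (-3.3333, 0).

left endpoint -3.3333.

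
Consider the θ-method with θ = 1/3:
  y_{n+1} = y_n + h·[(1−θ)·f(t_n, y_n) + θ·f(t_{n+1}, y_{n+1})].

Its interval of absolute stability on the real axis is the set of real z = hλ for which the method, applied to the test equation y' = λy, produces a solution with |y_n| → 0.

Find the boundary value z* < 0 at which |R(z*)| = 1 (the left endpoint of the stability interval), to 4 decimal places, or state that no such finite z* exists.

Set f=λy, z=hλ:
  y_{n+1} = y_n + z·[2/3·y_n + 1/3·y_{n+1}] ⇒ (1 − 1/3z)y_{n+1} = (1 + 2/3z)y_n
  Hence R(z) = (1 + 2/3z)/(1 − 1/3z).

Boundary: |R(x)|=1, x<0.
x=-1.26: |R|=0.1127
R=−1: 1+2/3x = −1+1/3x ⇒ -1/3x=2 ⇒ x=2/(-1/3)=-6.0000
Confirm numerically:
  x=-5.035: |R|=0.87990 <1
  x=-4.743: |R|=0.83766 <1
  x=-2.754: |R|=0.43587 <1
  x=-6.548: |R|=1.05739 >1
  x=-6.335: |R|=1.03589 >1
Stable set (-6.0000, 0).

z* = -6.0000.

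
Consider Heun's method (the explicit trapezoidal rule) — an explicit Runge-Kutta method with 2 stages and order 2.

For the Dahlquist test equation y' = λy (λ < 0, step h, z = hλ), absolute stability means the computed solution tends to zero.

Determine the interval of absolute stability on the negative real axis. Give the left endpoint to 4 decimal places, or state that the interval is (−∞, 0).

Test eqn y'=λy, z=hλ:
  order 2, 2-stage ⇒ R(z)=1+z+z^2/2
  (e.g. R(-1.25)=0.53125, |R|=0.53125)

Solve |R(x)|<1 on ℝ⁻.
x=-1.25: |R|=0.5312
|R(-1.78)|=0.8042 |R(-1.2)|=0.5200 |R(-1.1)|=0.5050
Bisect:
  x_lo=-2.8346 |R|=2.1829  x_hi=-0.1249 |R|=0.8829
  mid=-1.47975 |R|=0.61508 →hi
  mid=-2.15718 |R|=1.16954 →lo
  mid=-1.81847 |R|=0.83495 →hi
  mid=-1.98783 |R|=0.98790 →hi
  mid=-2.07250 |R|=1.07513 →lo
  mid=-2.03016 |R|=1.03062 →lo
  mid=-2.00899 |R|=1.00904 →lo
  mid=-1.99841 |R|=0.99841 →hi
  mid=-2.00370 |R|=1.00371 →lo
  ...
  [-2.00006,-1.99990] ⇒ x*=-2.0000
So |R|<1 on (-2.0000, 0).

z∈(-2.0000,0).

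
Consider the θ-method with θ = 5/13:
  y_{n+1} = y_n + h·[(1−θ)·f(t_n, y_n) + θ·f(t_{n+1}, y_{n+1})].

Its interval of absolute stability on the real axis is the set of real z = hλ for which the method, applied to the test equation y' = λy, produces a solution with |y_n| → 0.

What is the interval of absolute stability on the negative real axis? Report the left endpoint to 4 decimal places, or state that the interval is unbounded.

With y'=λy (z=hλ):
  y_{n+1} = y_n + z·[8/13·y_n + 5/13·y_{n+1}] ⇒ (1 − 5/13z)y_{n+1} = (1 + 8/13z)y_n
  ⇒ R(z) = (1 + 8/13z)/(1 − 5/13z).

Solve |R(x)|<1 on ℝ⁻.
x=-0.83: |R|=0.3708
R=−1: 1+8/13x = −1+5/13x ⇒ -3/13x=2 ⇒ x=2/(-3/13)=-8.6667
Confirm numerically:
  x=-7.702: |R|=0.94382 <1
  x=-7.508: |R|=0.93122 <1
  x=-4.689: |R|=0.67258 <1
  x=-9.094: |R|=1.02193 >1
  x=-9.085: |R|=1.02148 >1
So |R|<1 on (-8.6667, 0).

z∈(-8.6667,0).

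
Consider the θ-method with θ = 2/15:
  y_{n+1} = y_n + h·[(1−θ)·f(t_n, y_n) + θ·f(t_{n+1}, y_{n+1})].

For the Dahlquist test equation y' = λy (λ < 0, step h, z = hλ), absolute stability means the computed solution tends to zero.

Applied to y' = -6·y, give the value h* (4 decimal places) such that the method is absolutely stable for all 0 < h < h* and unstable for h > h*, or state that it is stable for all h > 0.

On y'=λy, z=hλ:
  y_{n+1} = y_n + z·[13/15·y_n + 2/15·y_{n+1}] ⇒ (1 − 2/15z)y_{n+1} = (1 + 13/15z)y_n
  Hence R(z) = (1 + 13/15z)/(1 − 2/15z).

Need |R(x)|<1, x<0.
x=-1.18: |R|=0.0196
R=−1: 1+13/15x = −1+2/15x ⇒ -11/15x=2 ⇒ x=2/(-11/15)=-2.7273
Confirm numerically:
  x=-2.500: |R|=0.87500 <1
  x=-2.102: |R|=0.64185 <1
  x=-2.074: |R|=0.62471 <1
  x=-1.865: |R|=0.49359 <1
  x=-3.313: |R|=1.29793 >1
  x=-3.150: |R|=1.21831 >1
Stable set (-2.7273, 0).

(-2.7273,0); λ=-6 ⇒ h* = (30/11)/6 = 0.4545.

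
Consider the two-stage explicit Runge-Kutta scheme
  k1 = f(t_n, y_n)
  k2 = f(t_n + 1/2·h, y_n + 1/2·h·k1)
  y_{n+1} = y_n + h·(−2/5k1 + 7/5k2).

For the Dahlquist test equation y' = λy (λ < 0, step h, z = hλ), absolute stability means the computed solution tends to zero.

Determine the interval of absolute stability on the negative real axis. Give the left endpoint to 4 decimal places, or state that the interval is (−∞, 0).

z∈(-1.4286,0).

Test eqn y'=λy, z=hλ:
  k1=λy_n ⇒ h·k1=z·y_n;  k2=λ(1+1/2z)y_n ⇒ h·k2=z(1+1/2z)y_n
  y_{n+1}/y_n = 1 − 2/5z + 7/5z(1+1/2z) = 1 + z + 7/10z²
  R(z) = 1 + z + 7/10z².

Boundary: |R(x)|=1, x<0.
x=-1.42: |R|=0.9915
R=1: x+7/10x²=0 ⇒ x=−10/7=-1.4286; min R=1−1/(4·7/10)=0.6429>−1
Confirm numerically:
  x=-1.345: |R|=0.92132 <1
  x=-1.232: |R|=0.83048 <1
  x=-1.079: |R|=0.73597 <1
  x=-0.912: |R|=0.67022 <1
  x=-1.963: |R|=1.73436 >1
  x=-1.930: |R|=1.67743 >1
  x=-1.838: |R|=1.52677 >1
Stable set (-1.4286, 0).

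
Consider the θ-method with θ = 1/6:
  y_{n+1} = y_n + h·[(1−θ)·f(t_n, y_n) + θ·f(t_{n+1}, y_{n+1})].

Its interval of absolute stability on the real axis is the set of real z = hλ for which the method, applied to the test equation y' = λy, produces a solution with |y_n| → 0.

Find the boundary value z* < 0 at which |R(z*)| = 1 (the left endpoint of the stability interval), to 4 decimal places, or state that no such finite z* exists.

Set f=λy, z=hλ:
  y_{n+1} = y_n + z·[5/6·y_n + 1/6·y_{n+1}] ⇒ (1 − 1/6z)y_{n+1} = (1 + 5/6z)y_n
  ⇒ R(z) = (1 + 5/6z)/(1 − 1/6z).

Need |R(x)|<1, x<0.
x=-0.79: |R|=0.3019
R=−1: 1+5/6x = −1+1/6x ⇒ -2/3x=2 ⇒ x=2/(-2/3)=-3.0000
Confirm numerically:
  x=-2.728: |R|=0.87534 <1
  x=-2.707: |R|=0.86540 <1
  x=-1.598: |R|=0.26191 <1
  x=-1.402: |R|=0.13645 <1
  x=-3.267: |R|=1.11525 >1
  x=-3.120: |R|=1.05263 >1
So |R|<1 on (-3.0000, 0).

left endpoint -3.0000.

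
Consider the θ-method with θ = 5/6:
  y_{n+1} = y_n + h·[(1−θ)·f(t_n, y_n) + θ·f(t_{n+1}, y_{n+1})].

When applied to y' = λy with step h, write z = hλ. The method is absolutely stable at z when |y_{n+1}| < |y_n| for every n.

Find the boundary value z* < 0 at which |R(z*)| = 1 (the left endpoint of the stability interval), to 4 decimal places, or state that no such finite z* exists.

(−∞, 0) — no finite endpoint.

With y'=λy (z=hλ):
  y_{n+1} = y_n + z·[1/6·y_n + 5/6·y_{n+1}] ⇒ (1 − 5/6z)y_{n+1} = (1 + 1/6z)y_n
  ⇒ R(z) = (1 + 1/6z)/(1 − 5/6z).

Find x<0 with |R(x)|<1.
x=-1.36: |R|=0.3625
x=-2: |R|=0.2500
x=-10: |R|=0.0714
x=-100: |R|=0.1858
θ=5/6≥1/2 ⇒ |1+1/6x|<|1−5/6x| ∀x<0 ⇒ interval (−∞,0).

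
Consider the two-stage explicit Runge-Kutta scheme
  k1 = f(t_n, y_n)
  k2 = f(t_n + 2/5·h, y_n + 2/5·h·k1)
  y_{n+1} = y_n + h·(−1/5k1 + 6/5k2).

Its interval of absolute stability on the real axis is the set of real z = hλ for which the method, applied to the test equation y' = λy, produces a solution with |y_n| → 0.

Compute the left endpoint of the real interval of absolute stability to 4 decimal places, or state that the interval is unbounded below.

Test eqn y'=λy, z=hλ:
  k1=λy_n ⇒ h·k1=z·y_n;  k2=λ(1+2/5z)y_n ⇒ h·k2=z(1+2/5z)y_n
  y_{n+1}/y_n = 1 − 1/5z + 6/5z(1+2/5z) = 1 + z + 12/25z²
  so R(z) = 1 + z + 12/25z².

Boundary: |R(x)|=1, x<0.
x=-0.54: |R|=0.6000
R=1: x+12/25x²=0 ⇒ x=−25/12=-2.0833; min R=1−1/(4·12/25)=0.4792>−1
Confirm numerically:
  x=-1.969: |R|=0.89194 <1
  x=-1.724: |R|=0.70264 <1
  x=-1.357: |R|=0.52690 <1
  x=-1.121: |R|=0.48219 <1
  x=-2.566: |R|=1.59449 >1
  x=-2.162: |R|=1.08164 >1
So |R|<1 on (-2.0833, 0).

left endpoint -2.0833.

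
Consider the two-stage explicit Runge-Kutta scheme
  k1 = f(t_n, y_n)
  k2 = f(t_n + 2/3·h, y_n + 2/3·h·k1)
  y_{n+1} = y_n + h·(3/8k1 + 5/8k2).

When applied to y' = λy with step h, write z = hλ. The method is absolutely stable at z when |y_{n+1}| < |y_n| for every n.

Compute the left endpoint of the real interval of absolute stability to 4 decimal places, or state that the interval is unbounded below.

Set f=λy, z=hλ:
  k1=λy_n ⇒ h·k1=z·y_n;  k2=λ(1+2/3z)y_n ⇒ h·k2=z(1+2/3z)y_n
  y_{n+1}/y_n = 1 + 3/8z + 5/8z(1+2/3z) = 1 + z + 5/12z²
  ⇒ R(z) = 1 + z + 5/12z².

Boundary: |R(x)|=1, x<0.
x=-0.43: |R|=0.6470
R=1: x+5/12x²=0 ⇒ x=−12/5=-2.4000; min R=1−1/(4·5/12)=0.4000>−1
Confirm numerically:
  x=-2.341: |R|=0.94245 <1
  x=-1.930: |R|=0.62204 <1
  x=-1.886: |R|=0.59608 <1
  x=-1.101: |R|=0.40408 <1
  x=-2.870: |R|=1.56204 >1
  x=-2.446: |R|=1.04688 >1
Stable set (-2.4000, 0).

z* = -2.4000.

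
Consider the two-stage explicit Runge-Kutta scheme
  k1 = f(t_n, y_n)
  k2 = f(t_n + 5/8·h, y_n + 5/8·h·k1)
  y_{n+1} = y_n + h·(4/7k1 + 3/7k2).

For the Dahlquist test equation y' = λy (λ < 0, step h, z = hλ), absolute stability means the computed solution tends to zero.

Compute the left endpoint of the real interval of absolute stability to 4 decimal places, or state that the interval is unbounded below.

left endpoint -3.7333.

With y'=λy (z=hλ):
  k1=λy_n ⇒ h·k1=z·y_n;  k2=λ(1+5/8z)y_n ⇒ h·k2=z(1+5/8z)y_n
  y_{n+1}/y_n = 1 + 4/7z + 3/7z(1+5/8z) = 1 + z + 15/56z²
  so R(z) = 1 + z + 15/56z².

Need |R(x)|<1, x<0.
x=-1.65: |R|=0.0792
R=1: x+15/56x²=0 ⇒ x=−56/15=-3.7333; min R=1−1/(4·15/56)=0.0667>−1
Confirm numerically:
  x=-3.437: |R|=0.72719 <1
  x=-3.055: |R|=0.44492 <1
  x=-2.948: |R|=0.37987 <1
  x=-2.943: |R|=0.37698 <1
  x=-4.073: |R|=1.37057 >1
  x=-3.833: |R|=1.10233 >1
Interval (-3.7333, 0).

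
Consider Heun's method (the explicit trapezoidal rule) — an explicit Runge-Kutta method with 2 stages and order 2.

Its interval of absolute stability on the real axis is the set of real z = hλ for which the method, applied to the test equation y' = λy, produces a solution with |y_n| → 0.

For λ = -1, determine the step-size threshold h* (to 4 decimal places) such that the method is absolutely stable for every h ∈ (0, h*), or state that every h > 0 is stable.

(-2.0000,0); λ=-1 ⇒ h* = 2.0000.

With y'=λy (z=hλ):
  order 2, 2-stage ⇒ R(z)=1+z+z^2/2
  (e.g. R(-1.21)=0.52205, |R|=0.52205)

Solve |R(x)|<1 on ℝ⁻.
x=-1.21: |R|=0.5221
|R(-2.25)|=1.2812 |R(-1.13)|=0.5085
Bisect:
  x_lo=-2.8890 |R|=2.2841  x_hi=-0.3129 |R|=0.7361
  mid=-1.60092 |R|=0.68056 →hi
  mid=-2.24494 |R|=1.27494 →lo
  mid=-1.92293 |R|=0.92590 →hi
  mid=-2.08394 |R|=1.08746 →lo
  mid=-2.00343 |R|=1.00344 →lo
  mid=-1.96318 |R|=0.96386 →hi
  mid=-1.98331 |R|=0.98345 →hi
  mid=-1.99337 |R|=0.99339 →hi
  mid=-1.99840 |R|=0.99840 →hi
  mid=-2.00092 |R|=1.00092 →lo
  ...
  [-2.00013,-1.99997] ⇒ x*=-2.0000
Interval (-2.0000, 0).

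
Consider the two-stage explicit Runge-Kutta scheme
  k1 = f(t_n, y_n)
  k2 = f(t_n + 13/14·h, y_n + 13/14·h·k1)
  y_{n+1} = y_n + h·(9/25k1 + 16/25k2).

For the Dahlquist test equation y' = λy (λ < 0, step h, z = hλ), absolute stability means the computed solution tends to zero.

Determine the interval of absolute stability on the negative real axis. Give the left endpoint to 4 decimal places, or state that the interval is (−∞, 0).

Test eqn y'=λy, z=hλ:
  k1=λy_n ⇒ h·k1=z·y_n;  k2=λ(1+13/14z)y_n ⇒ h·k2=z(1+13/14z)y_n
  y_{n+1}/y_n = 1 + 9/25z + 16/25z(1+13/14z) = 1 + z + 104/175z²
  ⇒ R(z) = 1 + z + 104/175z².

Need |R(x)|<1, x<0.
x=-0.82: |R|=0.5796
R=1: x+104/175x²=0 ⇒ x=−175/104=-1.6827; min R=1−1/(4·104/175)=0.5793>−1
Confirm numerically:
  x=-1.614: |R|=0.93411 <1
  x=-1.313: |R|=0.71153 <1
  x=-1.266: |R|=0.68649 <1
  x=-0.996: |R|=0.59354 <1
  x=-1.876: |R|=1.21551 >1
  x=-1.858: |R|=1.19357 >1
Interval (-1.6827, 0).

z∈(-1.6827,0).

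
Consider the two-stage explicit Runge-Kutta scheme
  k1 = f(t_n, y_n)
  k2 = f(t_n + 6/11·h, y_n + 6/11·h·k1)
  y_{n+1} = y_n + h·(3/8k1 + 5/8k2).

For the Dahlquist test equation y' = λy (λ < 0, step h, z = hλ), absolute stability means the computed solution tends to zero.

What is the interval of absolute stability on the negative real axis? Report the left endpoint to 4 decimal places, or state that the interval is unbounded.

z∈(-2.9333,0).

With y'=λy (z=hλ):
  k1=λy_n ⇒ h·k1=z·y_n;  k2=λ(1+6/11z)y_n ⇒ h·k2=z(1+6/11z)y_n
  y_{n+1}/y_n = 1 + 3/8z + 5/8z(1+6/11z) = 1 + z + 15/44z²
  so R(z) = 1 + z + 15/44z².

Solve |R(x)|<1 on ℝ⁻.
x=-1.09: |R|=0.3150
R=1: x+15/44x²=0 ⇒ x=−44/15=-2.9333; min R=1−1/(4·15/44)=0.2667>−1
Confirm numerically:
  x=-2.490: |R|=0.62367 <1
  x=-2.477: |R|=0.61466 <1
  x=-1.522: |R|=0.26771 <1
  x=-3.379: |R|=1.51338 >1
  x=-3.334: |R|=1.45539 >1
  x=-2.974: |R|=1.04123 >1
Stable set (-2.9333, 0).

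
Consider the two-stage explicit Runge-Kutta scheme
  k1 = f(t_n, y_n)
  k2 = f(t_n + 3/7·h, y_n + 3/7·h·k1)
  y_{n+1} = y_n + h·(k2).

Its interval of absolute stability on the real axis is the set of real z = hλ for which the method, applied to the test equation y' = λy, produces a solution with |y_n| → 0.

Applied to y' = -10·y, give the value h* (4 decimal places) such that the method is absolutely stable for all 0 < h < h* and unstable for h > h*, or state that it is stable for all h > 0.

On y'=λy, z=hλ:
  k1=λy_n ⇒ h·k1=z·y_n;  k2=λ(1+3/7z)y_n ⇒ h·k2=z(1+3/7z)y_n
  y_{n+1}/y_n = 1 + z(1+3/7z) = 1 + z + 3/7z²
  so R(z) = 1 + z + 3/7z².

Solve |R(x)|<1 on ℝ⁻.
x=-0.33: |R|=0.7167
R=1: x+3/7x²=0 ⇒ x=−7/3=-2.3333; min R=1−1/(4·3/7)=0.4167>−1
Confirm numerically:
  x=-2.134: |R|=0.81770 <1
  x=-2.032: |R|=0.73758 <1
  x=-1.576: |R|=0.48848 <1
  x=-2.750: |R|=1.49107 >1
  x=-2.588: |R|=1.28246 >1
Stable set (-2.3333, 0).

(-2.3333,0); λ=-10 ⇒ h* = (7/3)/10 = 0.2333.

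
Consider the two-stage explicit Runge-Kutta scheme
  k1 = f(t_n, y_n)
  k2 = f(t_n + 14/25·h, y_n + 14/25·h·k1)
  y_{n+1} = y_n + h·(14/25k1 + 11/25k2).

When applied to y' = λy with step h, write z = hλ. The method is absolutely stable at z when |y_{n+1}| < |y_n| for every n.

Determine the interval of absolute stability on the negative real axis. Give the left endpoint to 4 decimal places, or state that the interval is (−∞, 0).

(-4.0584, 0).

Test eqn y'=λy, z=hλ:
  k1=λy_n ⇒ h·k1=z·y_n;  k2=λ(1+14/25z)y_n ⇒ h·k2=z(1+14/25z)y_n
  y_{n+1}/y_n = 1 + 14/25z + 11/25z(1+14/25z) = 1 + z + 154/625z²
  so R(z) = 1 + z + 154/625z².

Boundary: |R(x)|=1, x<0.
x=-0.72: |R|=0.4077
R=1: x+154/625x²=0 ⇒ x=−625/154=-4.0584; min R=1−1/(4·154/625)=-0.0146>−1
Confirm numerically:
  x=-3.701: |R|=0.67404 <1
  x=-3.093: |R|=0.26422 <1
  x=-2.537: |R|=0.04892 <1
  x=-1.649: |R|=0.02101 <1
  x=-4.410: |R|=1.38201 >1
  x=-4.110: |R|=1.05221 >1
So |R|<1 on (-4.0584, 0).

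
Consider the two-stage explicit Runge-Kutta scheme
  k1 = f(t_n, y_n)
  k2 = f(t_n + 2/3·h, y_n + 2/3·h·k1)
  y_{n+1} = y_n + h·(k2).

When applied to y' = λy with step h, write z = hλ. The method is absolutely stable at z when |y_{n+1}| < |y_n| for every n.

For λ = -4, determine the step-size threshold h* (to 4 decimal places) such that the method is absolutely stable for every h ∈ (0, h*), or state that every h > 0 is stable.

With y'=λy (z=hλ):
  k1=λy_n ⇒ h·k1=z·y_n;  k2=λ(1+2/3z)y_n ⇒ h·k2=z(1+2/3z)y_n
  y_{n+1}/y_n = 1 + z(1+2/3z) = 1 + z + 2/3z²
  Hence R(z) = 1 + z + 2/3z².

Find x<0 with |R(x)|<1.
x=-1.5: |R|=1.0000
R=1: x+2/3x²=0 ⇒ x=−3/2=-1.5000; min R=1−1/(4·2/3)=0.6250>−1
Confirm numerically:
  x=-0.964: |R|=0.65553 <1
  x=-0.835: |R|=0.62982 <1
  x=-0.718: |R|=0.62568 <1
  x=-0.655: |R|=0.63102 <1
  x=-1.871: |R|=1.46276 >1
  x=-1.694: |R|=1.21909 >1
  x=-1.660: |R|=1.17707 >1
So |R|<1 on (-1.5000, 0).

(-1.5000,0); λ=-4 ⇒ h* = (3/2)/4 = 0.3750.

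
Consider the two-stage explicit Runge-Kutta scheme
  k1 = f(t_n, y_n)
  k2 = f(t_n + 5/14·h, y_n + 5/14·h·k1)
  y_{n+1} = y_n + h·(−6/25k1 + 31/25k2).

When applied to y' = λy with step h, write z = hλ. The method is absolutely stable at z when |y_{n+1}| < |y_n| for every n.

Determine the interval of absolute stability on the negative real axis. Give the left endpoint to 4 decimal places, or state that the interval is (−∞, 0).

z∈(-2.2581,0).

Test eqn y'=λy, z=hλ:
  k1=λy_n ⇒ h·k1=z·y_n;  k2=λ(1+5/14z)y_n ⇒ h·k2=z(1+5/14z)y_n
  y_{n+1}/y_n = 1 − 6/25z + 31/25z(1+5/14z) = 1 + z + 31/70z²
  Hence R(z) = 1 + z + 31/70z².

Find x<0 with |R(x)|<1.
x=-1.11: |R|=0.4356
R=1: x+31/70x²=0 ⇒ x=−70/31=-2.2581; min R=1−1/(4·31/70)=0.4355>−1
Confirm numerically:
  x=-2.122: |R|=0.87213 <1
  x=-1.414: |R|=0.47145 <1
  x=-1.181: |R|=0.43668 <1
  x=-2.762: |R|=1.61640 >1
  x=-2.740: |R|=1.58479 >1
Stable set (-2.2581, 0).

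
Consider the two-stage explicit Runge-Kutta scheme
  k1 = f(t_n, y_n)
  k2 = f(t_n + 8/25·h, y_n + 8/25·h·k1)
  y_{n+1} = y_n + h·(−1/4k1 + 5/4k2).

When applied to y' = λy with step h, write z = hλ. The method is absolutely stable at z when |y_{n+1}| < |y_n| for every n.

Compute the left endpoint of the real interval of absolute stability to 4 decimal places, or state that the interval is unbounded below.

With y'=λy (z=hλ):
  k1=λy_n ⇒ h·k1=z·y_n;  k2=λ(1+8/25z)y_n ⇒ h·k2=z(1+8/25z)y_n
  y_{n+1}/y_n = 1 − 1/4z + 5/4z(1+8/25z) = 1 + z + 2/5z²
  so R(z) = 1 + z + 2/5z².

Solve |R(x)|<1 on ℝ⁻.
x=-0.37: |R|=0.6848
R=1: x+2/5x²=0 ⇒ x=−5/2=-2.5000; min R=1−1/(4·2/5)=0.3750>−1
Confirm numerically:
  x=-2.313: |R|=0.82699 <1
  x=-2.272: |R|=0.79279 <1
  x=-2.118: |R|=0.67637 <1
  x=-2.892: |R|=1.45347 >1
  x=-2.802: |R|=1.33848 >1
  x=-2.545: |R|=1.04581 >1
So |R|<1 on (-2.5000, 0).

z* = -2.5000.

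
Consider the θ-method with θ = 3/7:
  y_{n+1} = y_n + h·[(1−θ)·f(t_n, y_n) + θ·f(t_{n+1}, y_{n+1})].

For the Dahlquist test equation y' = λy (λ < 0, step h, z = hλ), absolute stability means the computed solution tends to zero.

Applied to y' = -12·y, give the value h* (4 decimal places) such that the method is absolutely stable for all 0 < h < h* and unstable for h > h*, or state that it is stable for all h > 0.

On y'=λy, z=hλ:
  y_{n+1} = y_n + z·[4/7·y_n + 3/7·y_{n+1}] ⇒ (1 − 3/7z)y_{n+1} = (1 + 4/7z)y_n
  R(z) = (1 + 4/7z)/(1 − 3/7z).

Need |R(x)|<1, x<0.
x=-1.63: |R|=0.0404
R=−1: 1+4/7x = −1+3/7x ⇒ -1/7x=2 ⇒ x=2/(-1/7)=-14.0000
Confirm numerically:
  x=-12.933: |R|=0.97670 <1
  x=-11.154: |R|=0.92966 <1
  x=-9.714: |R|=0.88141 <1
  x=-8.569: |R|=0.83395 <1
  x=-14.515: |R|=1.01019 >1
  x=-14.032: |R|=1.00065 >1
So |R|<1 on (-14.0000, 0).

(-14.0000,0); λ=-12 ⇒ h* = (14)/12 = 1.1667.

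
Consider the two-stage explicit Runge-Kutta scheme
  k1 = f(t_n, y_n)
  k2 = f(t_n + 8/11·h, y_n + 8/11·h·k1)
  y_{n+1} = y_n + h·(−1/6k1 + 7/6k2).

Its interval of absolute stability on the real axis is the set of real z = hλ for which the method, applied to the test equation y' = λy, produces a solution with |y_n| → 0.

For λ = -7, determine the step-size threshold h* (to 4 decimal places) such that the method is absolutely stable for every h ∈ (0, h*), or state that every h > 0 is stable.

(-1.1786,0); λ=-7 ⇒ h* = (33/28)/7 = 0.1684.

Test eqn y'=λy, z=hλ:
  k1=λy_n ⇒ h·k1=z·y_n;  k2=λ(1+8/11z)y_n ⇒ h·k2=z(1+8/11z)y_n
  y_{n+1}/y_n = 1 − 1/6z + 7/6z(1+8/11z) = 1 + z + 28/33z²
  Hence R(z) = 1 + z + 28/33z².

Find x<0 with |R(x)|<1.
x=-1.06: |R|=0.8934
R=1: x+28/33x²=0 ⇒ x=−33/28=-1.1786; min R=1−1/(4·28/33)=0.7054>−1
Confirm numerically:
  x=-1.135: |R|=0.95804 <1
  x=-1.033: |R|=0.87241 <1
  x=-0.550: |R|=0.70667 <1
  x=-1.579: |R|=1.53648 >1
  x=-1.319: |R|=1.15716 >1
  x=-1.263: |R|=1.09048 >1
So |R|<1 on (-1.1786, 0).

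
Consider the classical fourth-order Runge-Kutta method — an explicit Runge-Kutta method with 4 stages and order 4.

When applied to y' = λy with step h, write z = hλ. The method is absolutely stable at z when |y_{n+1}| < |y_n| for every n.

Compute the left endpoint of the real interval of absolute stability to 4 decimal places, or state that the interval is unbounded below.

z* = -2.7853.

With y'=λy (z=hλ):
  order 4, 4-stage ⇒ R(z)=1+z+z^2/2+z^3/6+z^4/24
  (e.g. R(-1.66)=0.27181, |R|=0.27181)

Solve |R(x)|<1 on ℝ⁻.
x=-1.66: |R|=0.2718
|R(-1.85)|=0.2940 |R(-1.41)|=0.2815 |R(-1.17)|=0.3256
Bisect:
  x_lo=-3.2993 |R|=2.0948  x_hi=-0.2698 |R|=0.7635
  mid=-1.78457 |R|=0.28315 →hi
  mid=-2.54192 |R|=0.69094 →hi
  mid=-2.92060 |R|=1.22392 →lo
  mid=-2.73126 |R|=0.92155 →hi
  mid=-2.82593 |R|=1.06302 →lo
  mid=-2.77860 |R|=0.98995 →hi
  mid=-2.80227 |R|=1.02589 →lo
  mid=-2.79043 |R|=1.00778 →lo
  mid=-2.78452 |R|=0.99883 →hi
  ...
  [-2.78544,-2.78526] ⇒ x*=-2.7853
So |R|<1 on (-2.7853, 0).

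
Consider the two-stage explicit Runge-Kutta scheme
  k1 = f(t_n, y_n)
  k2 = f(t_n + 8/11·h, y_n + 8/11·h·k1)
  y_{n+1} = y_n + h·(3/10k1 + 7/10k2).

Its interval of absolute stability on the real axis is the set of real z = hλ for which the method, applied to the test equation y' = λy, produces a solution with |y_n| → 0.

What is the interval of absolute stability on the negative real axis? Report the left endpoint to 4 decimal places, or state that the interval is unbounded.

z∈(-1.9643,0).

Set f=λy, z=hλ:
  k1=λy_n ⇒ h·k1=z·y_n;  k2=λ(1+8/11z)y_n ⇒ h·k2=z(1+8/11z)y_n
  y_{n+1}/y_n = 1 + 3/10z + 7/10z(1+8/11z) = 1 + z + 28/55z²
  ⇒ R(z) = 1 + z + 28/55z².

Find x<0 with |R(x)|<1.
x=-1.47: |R|=0.6301
R=1: x+28/55x²=0 ⇒ x=−55/28=-1.9643; min R=1−1/(4·28/55)=0.5089>−1
Confirm numerically:
  x=-1.844: |R|=0.88708 <1
  x=-1.831: |R|=0.87576 <1
  x=-1.399: |R|=0.59739 <1
  x=-1.126: |R|=0.51946 <1
  x=-2.430: |R|=1.57613 >1
  x=-2.263: |R|=1.34414 >1
  x=-2.075: |R|=1.11695 >1
Stable set (-1.9643, 0).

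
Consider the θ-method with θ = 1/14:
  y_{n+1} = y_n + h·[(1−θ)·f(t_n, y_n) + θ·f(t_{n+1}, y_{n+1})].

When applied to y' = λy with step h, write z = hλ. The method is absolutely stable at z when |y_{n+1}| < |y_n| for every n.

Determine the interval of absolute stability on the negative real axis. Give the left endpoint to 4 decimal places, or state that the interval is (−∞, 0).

With y'=λy (z=hλ):
  y_{n+1} = y_n + z·[13/14·y_n + 1/14·y_{n+1}] ⇒ (1 − 1/14z)y_{n+1} = (1 + 13/14z)y_n
  ⇒ R(z) = (1 + 13/14z)/(1 − 1/14z).

Solve |R(x)|<1 on ℝ⁻.
x=-1.12: |R|=0.0370
R=−1: 1+13/14x = −1+1/14x ⇒ -6/7x=2 ⇒ x=2/(-6/7)=-2.3333
Confirm numerically:
  x=-1.807: |R|=0.60043 <1
  x=-1.333: |R|=0.21711 <1
  x=-1.261: |R|=0.15680 <1
  x=-1.247: |R|=0.14501 <1
  x=-2.915: |R|=1.41265 >1
  x=-2.833: |R|=1.35621 >1
  x=-2.419: |R|=1.06261 >1
So |R|<1 on (-2.3333, 0).

(-2.3333, 0).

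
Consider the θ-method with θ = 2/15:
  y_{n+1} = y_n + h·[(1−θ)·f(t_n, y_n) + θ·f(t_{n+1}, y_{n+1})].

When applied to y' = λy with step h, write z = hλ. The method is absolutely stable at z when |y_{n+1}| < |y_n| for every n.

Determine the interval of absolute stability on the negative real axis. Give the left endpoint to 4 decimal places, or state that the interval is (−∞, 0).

Test eqn y'=λy, z=hλ:
  y_{n+1} = y_n + z·[13/15·y_n + 2/15·y_{n+1}] ⇒ (1 − 2/15z)y_{n+1} = (1 + 13/15z)y_n
  ⇒ R(z) = (1 + 13/15z)/(1 − 2/15z).

Boundary: |R(x)|=1, x<0.
x=-0.46: |R|=0.5666
R=−1: 1+13/15x = −1+2/15x ⇒ -11/15x=2 ⇒ x=2/(-11/15)=-2.7273
Confirm numerically:
  x=-1.758: |R|=0.42417 <1
  x=-1.727: |R|=0.40376 <1
  x=-1.272: |R|=0.08755 <1
  x=-3.312: |R|=1.29745 >1
  x=-3.160: |R|=1.22326 >1
  x=-2.750: |R|=1.01220 >1
So |R|<1 on (-2.7273, 0).

z∈(-2.7273,0).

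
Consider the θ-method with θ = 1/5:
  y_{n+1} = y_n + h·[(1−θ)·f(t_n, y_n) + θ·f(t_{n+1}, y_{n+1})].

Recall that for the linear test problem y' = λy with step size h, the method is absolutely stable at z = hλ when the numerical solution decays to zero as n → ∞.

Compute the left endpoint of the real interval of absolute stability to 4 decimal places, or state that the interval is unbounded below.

Test eqn y'=λy, z=hλ:
  y_{n+1} = y_n + z·[4/5·y_n + 1/5·y_{n+1}] ⇒ (1 − 1/5z)y_{n+1} = (1 + 4/5z)y_n
  so R(z) = (1 + 4/5z)/(1 − 1/5z).

Boundary: |R(x)|=1, x<0.
x=-1.36: |R|=0.0692
R=−1: 1+4/5x = −1+1/5x ⇒ -3/5x=2 ⇒ x=2/(-3/5)=-3.3333
Confirm numerically:
  x=-2.744: |R|=0.77169 <1
  x=-2.062: |R|=0.45993 <1
  x=-1.913: |R|=0.38363 <1
  x=-3.858: |R|=1.17769 >1
  x=-3.779: |R|=1.15230 >1
So |R|<1 on (-3.3333, 0).

z* = -3.3333.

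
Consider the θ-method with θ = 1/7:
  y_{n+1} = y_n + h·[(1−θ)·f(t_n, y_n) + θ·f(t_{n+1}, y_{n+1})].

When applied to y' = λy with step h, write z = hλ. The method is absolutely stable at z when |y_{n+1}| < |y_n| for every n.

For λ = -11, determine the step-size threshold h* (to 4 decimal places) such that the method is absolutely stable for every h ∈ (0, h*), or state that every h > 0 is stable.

On y'=λy, z=hλ:
  y_{n+1} = y_n + z·[6/7·y_n + 1/7·y_{n+1}] ⇒ (1 − 1/7z)y_{n+1} = (1 + 6/7z)y_n
  so R(z) = (1 + 6/7z)/(1 − 1/7z).

Find x<0 with |R(x)|<1.
x=-0.52: |R|=0.5160
R=−1: 1+6/7x = −1+1/7x ⇒ -5/7x=2 ⇒ x=2/(-5/7)=-2.8000
Confirm numerically:
  x=-1.881: |R|=0.48260 <1
  x=-1.878: |R|=0.48074 <1
  x=-1.503: |R|=0.23733 <1
  x=-3.352: |R|=1.26662 >1
  x=-3.079: |R|=1.13841 >1
  x=-3.007: |R|=1.10343 >1
Stable set (-2.8000, 0).

(-2.8000,0); λ=-11 ⇒ h* = (14/5)/11 = 0.2545.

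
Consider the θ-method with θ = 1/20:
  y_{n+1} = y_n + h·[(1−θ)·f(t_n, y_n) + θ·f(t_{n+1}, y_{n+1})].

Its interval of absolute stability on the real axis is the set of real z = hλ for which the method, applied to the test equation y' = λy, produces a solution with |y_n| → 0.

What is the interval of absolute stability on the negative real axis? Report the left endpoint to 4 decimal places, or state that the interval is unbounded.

(-2.2222, 0).

Test eqn y'=λy, z=hλ:
  y_{n+1} = y_n + z·[19/20·y_n + 1/20·y_{n+1}] ⇒ (1 − 1/20z)y_{n+1} = (1 + 19/20z)y_n
  ⇒ R(z) = (1 + 19/20z)/(1 − 1/20z).

Solve |R(x)|<1 on ℝ⁻.
x=-1.12: |R|=0.0606
R=−1: 1+19/20x = −1+1/20x ⇒ -9/10x=2 ⇒ x=2/(-9/10)=-2.2222
Confirm numerically:
  x=-2.167: |R|=0.95516 <1
  x=-2.108: |R|=0.90700 <1
  x=-1.806: |R|=0.65642 <1
  x=-1.245: |R|=0.17204 <1
  x=-2.627: |R|=1.32200 >1
  x=-2.443: |R|=1.17707 >1
  x=-2.320: |R|=1.07885 >1
Stable set (-2.2222, 0).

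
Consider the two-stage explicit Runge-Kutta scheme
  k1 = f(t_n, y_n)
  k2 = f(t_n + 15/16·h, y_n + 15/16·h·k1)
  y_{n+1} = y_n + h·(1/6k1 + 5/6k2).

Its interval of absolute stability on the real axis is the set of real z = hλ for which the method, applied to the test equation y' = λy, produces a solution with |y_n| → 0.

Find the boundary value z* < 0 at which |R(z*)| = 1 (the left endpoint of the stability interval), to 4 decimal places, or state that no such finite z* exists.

left endpoint -1.2800.

On y'=λy, z=hλ:
  k1=λy_n ⇒ h·k1=z·y_n;  k2=λ(1+15/16z)y_n ⇒ h·k2=z(1+15/16z)y_n
  y_{n+1}/y_n = 1 + 1/6z + 5/6z(1+15/16z) = 1 + z + 25/32z²
  R(z) = 1 + z + 25/32z².

Find x<0 with |R(x)|<1.
x=-0.78: |R|=0.6953
R=1: x+25/32x²=0 ⇒ x=−32/25=-1.2800; min R=1−1/(4·25/32)=0.6800>−1
Confirm numerically:
  x=-1.203: |R|=0.92763 <1
  x=-0.926: |R|=0.74390 <1
  x=-0.916: |R|=0.73951 <1
  x=-0.565: |R|=0.68439 <1
  x=-1.817: |R|=1.76229 >1
  x=-1.653: |R|=1.48169 >1
  x=-1.495: |R|=1.25111 >1
Stable set (-1.2800, 0).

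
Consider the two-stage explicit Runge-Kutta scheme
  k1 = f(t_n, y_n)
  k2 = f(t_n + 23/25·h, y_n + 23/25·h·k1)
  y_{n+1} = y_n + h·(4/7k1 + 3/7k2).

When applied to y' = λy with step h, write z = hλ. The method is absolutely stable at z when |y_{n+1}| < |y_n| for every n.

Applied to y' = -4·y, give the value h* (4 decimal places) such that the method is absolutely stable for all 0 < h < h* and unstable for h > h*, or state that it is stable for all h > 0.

Test eqn y'=λy, z=hλ:
  k1=λy_n ⇒ h·k1=z·y_n;  k2=λ(1+23/25z)y_n ⇒ h·k2=z(1+23/25z)y_n
  y_{n+1}/y_n = 1 + 4/7z + 3/7z(1+23/25z) = 1 + z + 69/175z²
  so R(z) = 1 + z + 69/175z².

Need |R(x)|<1, x<0.
x=-0.43: |R|=0.6429
R=1: x+69/175x²=0 ⇒ x=−175/69=-2.5362; min R=1−1/(4·69/175)=0.3659>−1
Confirm numerically:
  x=-2.403: |R|=0.87377 <1
  x=-1.534: |R|=0.39382 <1
  x=-1.332: |R|=0.36755 <1
  x=-3.012: |R|=1.56502 >1
  x=-2.936: |R|=1.46278 >1
Interval (-2.5362, 0).

(-2.5362,0); λ=-4 ⇒ h* = (175/69)/4 = 0.6341.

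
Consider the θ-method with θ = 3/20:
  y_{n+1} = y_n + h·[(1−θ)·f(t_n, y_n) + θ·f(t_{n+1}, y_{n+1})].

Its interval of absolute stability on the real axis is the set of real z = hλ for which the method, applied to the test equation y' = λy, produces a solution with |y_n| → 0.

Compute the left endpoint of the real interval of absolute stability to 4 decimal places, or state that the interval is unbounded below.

z* = -2.8571.

On y'=λy, z=hλ:
  y_{n+1} = y_n + z·[17/20·y_n + 3/20·y_{n+1}] ⇒ (1 − 3/20z)y_{n+1} = (1 + 17/20z)y_n
  R(z) = (1 + 17/20z)/(1 − 3/20z).

Boundary: |R(x)|=1, x<0.
x=-0.66: |R|=0.3995
R=−1: 1+17/20x = −1+3/20x ⇒ -7/10x=2 ⇒ x=2/(-7/10)=-2.8571
Confirm numerically:
  x=-2.635: |R|=0.88855 <1
  x=-2.049: |R|=0.56729 <1
  x=-1.932: |R|=0.49791 <1
  x=-1.765: |R|=0.39553 <1
  x=-3.398: |R|=1.25078 >1
  x=-3.348: |R|=1.22873 >1
So |R|<1 on (-2.8571, 0).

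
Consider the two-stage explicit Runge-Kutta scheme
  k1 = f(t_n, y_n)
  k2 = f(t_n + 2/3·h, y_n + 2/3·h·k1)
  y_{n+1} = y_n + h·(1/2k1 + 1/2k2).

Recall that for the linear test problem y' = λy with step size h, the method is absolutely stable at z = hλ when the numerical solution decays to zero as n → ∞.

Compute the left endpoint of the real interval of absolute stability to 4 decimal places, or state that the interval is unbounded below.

Set f=λy, z=hλ:
  k1=λy_n ⇒ h·k1=z·y_n;  k2=λ(1+2/3z)y_n ⇒ h·k2=z(1+2/3z)y_n
  y_{n+1}/y_n = 1 + 1/2z + 1/2z(1+2/3z) = 1 + z + 1/3z²
  Hence R(z) = 1 + z + 1/3z².

Boundary: |R(x)|=1, x<0.
x=-0.92: |R|=0.3621
R=1: x+1/3x²=0 ⇒ x=−3=-3.0000; min R=1−1/(4·1/3)=0.2500>−1
Confirm numerically:
  x=-2.976: |R|=0.97619 <1
  x=-1.496: |R|=0.25001 <1
  x=-1.396: |R|=0.25361 <1
  x=-3.155: |R|=1.16301 >1
  x=-3.090: |R|=1.09270 >1
  x=-3.076: |R|=1.07793 >1
Stable set (-3.0000, 0).

z* = -3.0000.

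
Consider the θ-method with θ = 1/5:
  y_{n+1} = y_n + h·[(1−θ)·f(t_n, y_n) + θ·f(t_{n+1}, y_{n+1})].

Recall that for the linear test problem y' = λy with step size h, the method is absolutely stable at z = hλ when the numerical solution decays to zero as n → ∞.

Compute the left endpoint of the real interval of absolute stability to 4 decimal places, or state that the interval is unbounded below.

left endpoint -3.3333.

On y'=λy, z=hλ:
  y_{n+1} = y_n + z·[4/5·y_n + 1/5·y_{n+1}] ⇒ (1 − 1/5z)y_{n+1} = (1 + 4/5z)y_n
  ⇒ R(z) = (1 + 4/5z)/(1 − 1/5z).

Solve |R(x)|<1 on ℝ⁻.
x=-1.1: |R|=0.0984
R=−1: 1+4/5x = −1+1/5x ⇒ -3/5x=2 ⇒ x=2/(-3/5)=-3.3333
Confirm numerically:
  x=-2.385: |R|=0.61476 <1
  x=-2.143: |R|=0.50007 <1
  x=-1.978: |R|=0.41731 <1
  x=-1.402: |R|=0.09497 <1
  x=-3.645: |R|=1.10816 >1
  x=-3.418: |R|=1.03017 >1
  x=-3.373: |R|=1.01421 >1
Stable set (-3.3333, 0).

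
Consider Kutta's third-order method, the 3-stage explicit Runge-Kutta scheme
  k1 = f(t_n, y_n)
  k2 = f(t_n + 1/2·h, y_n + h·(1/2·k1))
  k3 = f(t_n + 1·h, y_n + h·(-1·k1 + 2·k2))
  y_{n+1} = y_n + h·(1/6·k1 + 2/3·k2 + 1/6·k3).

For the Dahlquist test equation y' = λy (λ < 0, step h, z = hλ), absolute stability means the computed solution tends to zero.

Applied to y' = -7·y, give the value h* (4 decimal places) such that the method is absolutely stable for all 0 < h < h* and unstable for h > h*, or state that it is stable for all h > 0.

(-2.5127,0); λ=-7 ⇒ h* = 0.3590.

Test eqn y'=λy, z=hλ:
  order 3, 3-stage ⇒ R(z)=1+z+z^2/2+z^3/6
  (e.g. R(-1.08)=0.29325, |R|=0.29325)

Solve |R(x)|<1 on ℝ⁻.
x=-1.08: |R|=0.2932
|R(-1.79)|=0.1438 |R(-1.7)|=0.0738 |R(-0.84)|=0.4140
Bisect:
  x_lo=-3.0170 |R|=2.0428  x_hi=-0.3473 |R|=0.7060
  mid=-1.68216 |R|=0.06065 →hi
  mid=-2.34958 |R|=0.75113 →hi
  mid=-2.68329 |R|=1.30323 →lo
  mid=-2.51643 |R|=1.00607 →lo
  mid=-2.43300 |R|=0.87361 →hi
  mid=-2.47472 |R|=0.93856 →hi
  mid=-2.49557 |R|=0.97199 →hi
  ...
  [-2.51285,-2.51268] ⇒ x*=-2.5127
Interval (-2.5127, 0).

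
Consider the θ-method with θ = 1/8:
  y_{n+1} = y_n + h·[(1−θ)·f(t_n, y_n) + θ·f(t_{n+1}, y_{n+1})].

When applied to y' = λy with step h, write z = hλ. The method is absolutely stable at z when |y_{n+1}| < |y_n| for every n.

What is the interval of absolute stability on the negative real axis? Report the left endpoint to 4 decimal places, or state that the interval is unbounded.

On y'=λy, z=hλ:
  y_{n+1} = y_n + z·[7/8·y_n + 1/8·y_{n+1}] ⇒ (1 − 1/8z)y_{n+1} = (1 + 7/8z)y_n
  so R(z) = (1 + 7/8z)/(1 − 1/8z).

Find x<0 with |R(x)|<1.
x=-0.76: |R|=0.3059
R=−1: 1+7/8x = −1+1/8x ⇒ -3/4x=2 ⇒ x=2/(-3/4)=-2.6667
Confirm numerically:
  x=-2.484: |R|=0.89546 <1
  x=-2.158: |R|=0.69955 <1
  x=-2.147: |R|=0.69272 <1
  x=-1.768: |R|=0.44799 <1
  x=-2.941: |R|=1.15044 >1
  x=-2.796: |R|=1.07188 >1
Interval (-2.6667, 0).

z∈(-2.6667,0).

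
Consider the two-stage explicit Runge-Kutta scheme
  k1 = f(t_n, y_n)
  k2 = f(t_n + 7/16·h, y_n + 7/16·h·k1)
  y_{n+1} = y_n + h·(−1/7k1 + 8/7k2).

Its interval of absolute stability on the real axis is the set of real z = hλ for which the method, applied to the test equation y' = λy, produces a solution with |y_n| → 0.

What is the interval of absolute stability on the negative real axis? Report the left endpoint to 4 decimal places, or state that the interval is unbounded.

z∈(-2.0000,0).

Set f=λy, z=hλ:
  k1=λy_n ⇒ h·k1=z·y_n;  k2=λ(1+7/16z)y_n ⇒ h·k2=z(1+7/16z)y_n
  y_{n+1}/y_n = 1 − 1/7z + 8/7z(1+7/16z) = 1 + z + 1/2z²
  ⇒ R(z) = 1 + z + 1/2z².

Boundary: |R(x)|=1, x<0.
x=-1.76: |R|=0.7888
R=1: x+1/2x²=0 ⇒ x=−2=-2.0000; min R=1−1/(4·1/2)=0.5000>−1
Confirm numerically:
  x=-1.803: |R|=0.82240 <1
  x=-1.725: |R|=0.76281 <1
  x=-1.348: |R|=0.56055 <1
  x=-1.165: |R|=0.51361 <1
  x=-2.327: |R|=1.38046 >1
  x=-2.299: |R|=1.34370 >1
  x=-2.112: |R|=1.11827 >1
So |R|<1 on (-2.0000, 0).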